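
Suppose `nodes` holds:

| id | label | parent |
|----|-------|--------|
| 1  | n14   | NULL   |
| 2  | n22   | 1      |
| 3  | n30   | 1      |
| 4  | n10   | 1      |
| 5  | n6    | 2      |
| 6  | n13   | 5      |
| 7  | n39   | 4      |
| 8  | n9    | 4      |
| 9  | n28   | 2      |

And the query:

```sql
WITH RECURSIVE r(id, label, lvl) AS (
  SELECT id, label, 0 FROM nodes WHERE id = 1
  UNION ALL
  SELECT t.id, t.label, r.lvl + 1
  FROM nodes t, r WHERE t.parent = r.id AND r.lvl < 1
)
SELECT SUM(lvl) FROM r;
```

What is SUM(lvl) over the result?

3

Base: id=1 (n14) at lvl 0.
Iteration 1: rows with parent in {1} -> n22 (id 2, lvl 1), n30 (id 3, lvl 1), n10 (id 4, lvl 1).
Iteration 2: lvl < 1 fails for all current rows; recursion stops.
SUM(lvl) = 0 + 1 + 1 + 1 = 3.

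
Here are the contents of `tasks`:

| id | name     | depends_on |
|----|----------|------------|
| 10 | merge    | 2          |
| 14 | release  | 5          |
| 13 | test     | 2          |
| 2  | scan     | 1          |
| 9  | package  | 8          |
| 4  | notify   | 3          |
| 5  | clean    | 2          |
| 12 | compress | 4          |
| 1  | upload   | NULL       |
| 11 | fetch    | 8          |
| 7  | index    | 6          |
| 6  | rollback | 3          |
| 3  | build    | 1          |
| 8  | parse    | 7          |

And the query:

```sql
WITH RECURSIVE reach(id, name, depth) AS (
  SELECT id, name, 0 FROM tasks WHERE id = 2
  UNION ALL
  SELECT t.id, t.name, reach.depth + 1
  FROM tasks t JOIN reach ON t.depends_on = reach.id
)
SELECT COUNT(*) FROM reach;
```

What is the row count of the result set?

5

Base: id=2 (scan) at depth 0.
Iteration 1: rows with depends_on in {2} -> clean (id 5, depth 1), merge (id 10, depth 1), test (id 13, depth 1).
Iteration 2: rows with depends_on in {5,10,13} -> release (id 14, depth 2).
Iteration 3: no rows with depends_on in {14}; recursion stops.
Total rows emitted: 5.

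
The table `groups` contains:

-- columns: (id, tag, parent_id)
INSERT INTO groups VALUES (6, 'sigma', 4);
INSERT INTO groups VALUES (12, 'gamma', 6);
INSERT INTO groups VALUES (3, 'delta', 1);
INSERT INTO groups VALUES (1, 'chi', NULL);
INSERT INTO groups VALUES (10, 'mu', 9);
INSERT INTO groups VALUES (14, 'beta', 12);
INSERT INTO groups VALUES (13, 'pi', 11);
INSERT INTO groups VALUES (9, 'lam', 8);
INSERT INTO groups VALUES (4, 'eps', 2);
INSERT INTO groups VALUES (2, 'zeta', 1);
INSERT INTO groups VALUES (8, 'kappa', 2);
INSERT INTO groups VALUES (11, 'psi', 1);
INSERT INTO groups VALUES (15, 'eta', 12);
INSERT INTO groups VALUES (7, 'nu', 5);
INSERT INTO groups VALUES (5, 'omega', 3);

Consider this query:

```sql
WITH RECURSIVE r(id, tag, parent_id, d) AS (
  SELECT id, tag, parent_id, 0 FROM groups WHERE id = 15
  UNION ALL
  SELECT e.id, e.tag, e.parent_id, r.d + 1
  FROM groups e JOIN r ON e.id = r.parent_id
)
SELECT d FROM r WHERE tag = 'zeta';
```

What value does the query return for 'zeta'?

4

Base: id=15 (eta), parent_id=12, d 0.
Iteration 1: join on id=12 -> gamma (id 12, parent_id=6, d 1).
Iteration 2: join on id=6 -> sigma (id 6, parent_id=4, d 2).
Iteration 3: join on id=4 -> eps (id 4, parent_id=2, d 3).
Iteration 4: join on id=2 -> zeta (id 2, parent_id=1, d 4).
Iteration 5: join on id=1 -> chi (id 1, parent_id=NULL, d 5).
Iteration 6: parent_id is NULL; no match; recursion stops.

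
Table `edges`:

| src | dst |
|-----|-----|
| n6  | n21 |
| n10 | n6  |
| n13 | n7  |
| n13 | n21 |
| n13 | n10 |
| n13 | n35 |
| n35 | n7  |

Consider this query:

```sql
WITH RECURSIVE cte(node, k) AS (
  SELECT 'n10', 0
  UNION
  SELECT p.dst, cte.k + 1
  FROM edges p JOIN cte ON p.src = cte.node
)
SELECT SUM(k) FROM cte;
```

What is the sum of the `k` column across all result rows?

Base: (n10, k=0).
Iteration 1: edges from {n10} -> (n6, k=1).
Iteration 2: edges from {n6} -> (n21, k=2).
Iteration 3: no outgoing edges from {n21}; recursion stops.
SUM(k) = 0 + 1 + 2 = 3.

3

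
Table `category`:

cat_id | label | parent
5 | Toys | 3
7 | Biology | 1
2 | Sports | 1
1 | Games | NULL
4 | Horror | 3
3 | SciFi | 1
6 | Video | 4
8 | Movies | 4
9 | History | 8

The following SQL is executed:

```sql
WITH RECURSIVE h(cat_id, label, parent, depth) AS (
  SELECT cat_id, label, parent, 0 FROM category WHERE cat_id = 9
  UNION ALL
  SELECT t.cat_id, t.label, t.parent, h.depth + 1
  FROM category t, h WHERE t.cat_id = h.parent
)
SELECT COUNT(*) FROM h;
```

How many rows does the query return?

Base: cat_id=9 (History), parent=8, depth 0.
Iteration 1: join on cat_id=8 -> Movies (id 8, parent=4, depth 1).
Iteration 2: join on cat_id=4 -> Horror (id 4, parent=3, depth 2).
Iteration 3: join on cat_id=3 -> SciFi (id 3, parent=1, depth 3).
Iteration 4: join on cat_id=1 -> Games (id 1, parent=NULL, depth 4).
Iteration 5: parent is NULL; no match; recursion stops.
Total rows emitted: 5.

5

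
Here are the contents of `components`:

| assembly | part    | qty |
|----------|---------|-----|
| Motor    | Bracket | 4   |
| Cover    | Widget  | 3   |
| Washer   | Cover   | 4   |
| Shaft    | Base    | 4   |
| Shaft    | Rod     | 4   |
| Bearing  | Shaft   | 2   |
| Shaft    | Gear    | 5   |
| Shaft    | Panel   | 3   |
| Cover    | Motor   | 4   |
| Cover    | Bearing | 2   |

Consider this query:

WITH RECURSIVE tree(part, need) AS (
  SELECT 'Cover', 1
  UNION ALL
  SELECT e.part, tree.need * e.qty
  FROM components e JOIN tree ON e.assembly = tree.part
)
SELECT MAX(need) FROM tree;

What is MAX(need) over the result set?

Base: (Cover, need=1).
Iteration 1: components of {Cover} -> Bearing = 1*2 = 2, Motor = 1*4 = 4, Widget = 1*3 = 3.
Iteration 2: components of {Bearing,Motor,Widget} -> Bracket = 4*4 = 16, Shaft = 2*2 = 4.
Iteration 3: components of {Bracket,Shaft} -> Base = 4*4 = 16, Gear = 4*5 = 20, Panel = 4*3 = 12, Rod = 4*4 = 16.
Iteration 4: no further components; recursion stops.
need values: 1, 2, 3, 4, 4, 16, 16, 12, 16, 20; the maximum is 20.

20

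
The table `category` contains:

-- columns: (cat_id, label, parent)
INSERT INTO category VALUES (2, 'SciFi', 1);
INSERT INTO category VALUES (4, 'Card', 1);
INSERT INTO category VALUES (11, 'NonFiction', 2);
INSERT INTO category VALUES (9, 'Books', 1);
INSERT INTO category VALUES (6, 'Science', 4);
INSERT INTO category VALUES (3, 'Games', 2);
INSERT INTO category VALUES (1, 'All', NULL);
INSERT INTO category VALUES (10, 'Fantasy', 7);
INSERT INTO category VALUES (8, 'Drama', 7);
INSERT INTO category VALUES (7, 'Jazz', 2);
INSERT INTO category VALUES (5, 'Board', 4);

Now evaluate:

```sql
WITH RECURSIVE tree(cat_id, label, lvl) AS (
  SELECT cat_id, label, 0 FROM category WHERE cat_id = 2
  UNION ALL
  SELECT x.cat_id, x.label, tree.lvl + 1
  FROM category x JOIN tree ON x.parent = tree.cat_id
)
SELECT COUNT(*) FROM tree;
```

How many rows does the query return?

Base: cat_id=2 (SciFi) at lvl 0.
Iteration 1: rows with parent in {2} -> Games (id 3, lvl 1), Jazz (id 7, lvl 1), NonFiction (id 11, lvl 1).
Iteration 2: rows with parent in {3,7,11} -> Drama (id 8, lvl 2), Fantasy (id 10, lvl 2).
Iteration 3: no rows with parent in {8,10}; recursion stops.
Total rows emitted: 6.

6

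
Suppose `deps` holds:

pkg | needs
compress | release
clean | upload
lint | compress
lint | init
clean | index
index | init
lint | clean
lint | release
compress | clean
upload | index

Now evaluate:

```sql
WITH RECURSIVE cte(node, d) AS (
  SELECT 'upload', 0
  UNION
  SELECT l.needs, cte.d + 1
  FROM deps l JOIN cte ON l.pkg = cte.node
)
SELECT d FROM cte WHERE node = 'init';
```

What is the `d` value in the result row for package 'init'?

Base: (upload, d=0).
Iteration 1: edges from {upload} -> (index, d=1).
Iteration 2: edges from {index} -> (init, d=2).
Iteration 3: no outgoing edges from {init}; recursion stops.

2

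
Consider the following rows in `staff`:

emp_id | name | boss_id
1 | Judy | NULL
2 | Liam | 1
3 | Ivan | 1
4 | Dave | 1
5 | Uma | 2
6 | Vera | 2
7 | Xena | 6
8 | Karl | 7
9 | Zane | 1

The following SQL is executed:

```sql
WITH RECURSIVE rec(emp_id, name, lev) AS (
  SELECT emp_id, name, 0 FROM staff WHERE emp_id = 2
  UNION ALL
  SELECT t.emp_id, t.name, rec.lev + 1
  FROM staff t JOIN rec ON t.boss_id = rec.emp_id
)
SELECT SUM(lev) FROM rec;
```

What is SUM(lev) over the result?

Base: emp_id=2 (Liam) at lev 0.
Iteration 1: rows with boss_id in {2} -> Uma (id 5, lev 1), Vera (id 6, lev 1).
Iteration 2: rows with boss_id in {5,6} -> Xena (id 7, lev 2).
Iteration 3: rows with boss_id in {7} -> Karl (id 8, lev 3).
Iteration 4: no rows with boss_id in {8}; recursion stops.
SUM(lev) = 0 + 1 + 1 + 2 + 3 = 7.

7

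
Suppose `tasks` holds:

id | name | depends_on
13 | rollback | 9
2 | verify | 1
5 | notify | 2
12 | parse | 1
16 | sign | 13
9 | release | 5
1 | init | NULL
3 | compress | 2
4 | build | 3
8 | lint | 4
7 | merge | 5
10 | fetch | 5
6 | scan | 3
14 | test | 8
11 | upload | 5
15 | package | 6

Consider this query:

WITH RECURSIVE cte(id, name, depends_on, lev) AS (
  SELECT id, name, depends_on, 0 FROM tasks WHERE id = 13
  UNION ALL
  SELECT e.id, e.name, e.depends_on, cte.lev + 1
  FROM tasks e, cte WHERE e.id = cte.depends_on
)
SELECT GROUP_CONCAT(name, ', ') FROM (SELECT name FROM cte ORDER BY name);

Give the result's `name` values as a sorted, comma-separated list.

init, notify, release, rollback, verify

Base: id=13 (rollback), depends_on=9, lev 0.
Iteration 1: join on id=9 -> release (id 9, depends_on=5, lev 1).
Iteration 2: join on id=5 -> notify (id 5, depends_on=2, lev 2).
Iteration 3: join on id=2 -> verify (id 2, depends_on=1, lev 3).
Iteration 4: join on id=1 -> init (id 1, depends_on=NULL, lev 4).
Iteration 5: depends_on is NULL; no match; recursion stops.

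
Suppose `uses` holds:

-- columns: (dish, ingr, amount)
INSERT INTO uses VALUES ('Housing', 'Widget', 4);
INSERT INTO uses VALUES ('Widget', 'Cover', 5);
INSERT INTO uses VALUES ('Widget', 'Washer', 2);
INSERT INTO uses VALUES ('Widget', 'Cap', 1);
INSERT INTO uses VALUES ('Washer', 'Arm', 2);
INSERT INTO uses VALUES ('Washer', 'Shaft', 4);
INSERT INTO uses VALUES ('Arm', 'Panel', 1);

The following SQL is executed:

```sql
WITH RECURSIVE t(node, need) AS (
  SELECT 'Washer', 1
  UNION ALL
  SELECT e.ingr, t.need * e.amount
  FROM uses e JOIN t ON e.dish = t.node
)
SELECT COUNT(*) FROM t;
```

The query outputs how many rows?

4

Base: (Washer, need=1).
Iteration 1: components of {Washer} -> Arm = 1*2 = 2, Shaft = 1*4 = 4.
Iteration 2: components of {Arm,Shaft} -> Panel = 2*1 = 2.
Iteration 3: no further components; recursion stops.
Total rows emitted: 4.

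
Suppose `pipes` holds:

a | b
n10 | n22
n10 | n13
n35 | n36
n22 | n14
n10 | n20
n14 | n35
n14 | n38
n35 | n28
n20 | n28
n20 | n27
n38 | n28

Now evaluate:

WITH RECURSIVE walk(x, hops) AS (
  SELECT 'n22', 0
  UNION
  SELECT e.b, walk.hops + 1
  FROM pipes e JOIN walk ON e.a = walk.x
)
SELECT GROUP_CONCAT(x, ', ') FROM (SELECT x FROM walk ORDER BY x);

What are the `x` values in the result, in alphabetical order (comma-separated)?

Base: (n22, hops=0).
Iteration 1: edges from {n22} -> (n14, hops=1).
Iteration 2: edges from {n14} -> (n35, hops=2), (n38, hops=2).
Iteration 3: edges from {n35,n38} -> (n28, hops=3), (n36, hops=3). [UNION drops 1 duplicate row(s)]
Iteration 4: no outgoing edges from {n28,n36}; recursion stops.

n14, n22, n28, n35, n36, n38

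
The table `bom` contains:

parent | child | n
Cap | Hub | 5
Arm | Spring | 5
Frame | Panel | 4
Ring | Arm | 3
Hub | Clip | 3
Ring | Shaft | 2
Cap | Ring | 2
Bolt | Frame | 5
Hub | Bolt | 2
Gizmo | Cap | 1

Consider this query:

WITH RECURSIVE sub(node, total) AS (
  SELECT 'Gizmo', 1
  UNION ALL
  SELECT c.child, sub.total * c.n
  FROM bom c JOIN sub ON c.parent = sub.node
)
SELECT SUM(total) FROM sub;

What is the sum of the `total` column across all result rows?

324

Base: (Gizmo, total=1).
Iteration 1: components of {Gizmo} -> Cap = 1*1 = 1.
Iteration 2: components of {Cap} -> Hub = 1*5 = 5, Ring = 1*2 = 2.
Iteration 3: components of {Hub,Ring} -> Arm = 2*3 = 6, Bolt = 5*2 = 10, Clip = 5*3 = 15, Shaft = 2*2 = 4.
Iteration 4: components of {Arm,Bolt,Clip,Shaft} -> Frame = 10*5 = 50, Spring = 6*5 = 30.
Iteration 5: components of {Frame,Spring} -> Panel = 50*4 = 200.
Iteration 6: no further components; recursion stops.
SUM(total) = 1 + 1 + 2 + 5 + 4 + 6 + 10 + 15 + 30 + 50 + 200 = 324.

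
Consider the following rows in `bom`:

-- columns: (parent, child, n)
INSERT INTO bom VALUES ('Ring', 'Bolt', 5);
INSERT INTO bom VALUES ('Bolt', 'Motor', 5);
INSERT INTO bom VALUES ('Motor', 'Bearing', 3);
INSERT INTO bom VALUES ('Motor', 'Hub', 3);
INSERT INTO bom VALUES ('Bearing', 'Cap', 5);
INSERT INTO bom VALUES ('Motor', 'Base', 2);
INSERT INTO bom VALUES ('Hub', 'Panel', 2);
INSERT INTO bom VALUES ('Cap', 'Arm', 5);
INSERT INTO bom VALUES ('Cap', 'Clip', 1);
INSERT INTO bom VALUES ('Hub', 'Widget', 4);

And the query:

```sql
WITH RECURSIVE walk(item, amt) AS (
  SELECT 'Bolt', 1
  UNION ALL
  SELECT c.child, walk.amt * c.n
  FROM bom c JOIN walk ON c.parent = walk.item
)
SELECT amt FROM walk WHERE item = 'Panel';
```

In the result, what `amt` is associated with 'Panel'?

Base: (Bolt, amt=1).
Iteration 1: components of {Bolt} -> Motor = 1*5 = 5.
Iteration 2: components of {Motor} -> Base = 5*2 = 10, Bearing = 5*3 = 15, Hub = 5*3 = 15.
Iteration 3: components of {Base,Bearing,Hub} -> Cap = 15*5 = 75, Panel = 15*2 = 30, Widget = 15*4 = 60.
Iteration 4: components of {Cap,Panel,Widget} -> Arm = 75*5 = 375, Clip = 75*1 = 75.
Iteration 5: no further components; recursion stops.

30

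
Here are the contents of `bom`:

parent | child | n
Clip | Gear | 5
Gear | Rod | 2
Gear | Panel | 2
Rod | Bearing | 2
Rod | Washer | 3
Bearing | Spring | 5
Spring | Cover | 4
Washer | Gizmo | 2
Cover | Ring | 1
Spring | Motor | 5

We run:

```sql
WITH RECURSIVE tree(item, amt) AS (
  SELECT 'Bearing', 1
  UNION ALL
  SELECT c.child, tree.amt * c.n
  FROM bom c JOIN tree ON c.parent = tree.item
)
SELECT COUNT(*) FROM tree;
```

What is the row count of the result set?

5

Base: (Bearing, amt=1).
Iteration 1: components of {Bearing} -> Spring = 1*5 = 5.
Iteration 2: components of {Spring} -> Cover = 5*4 = 20, Motor = 5*5 = 25.
Iteration 3: components of {Cover,Motor} -> Ring = 20*1 = 20.
Iteration 4: no further components; recursion stops.
Total rows emitted: 5.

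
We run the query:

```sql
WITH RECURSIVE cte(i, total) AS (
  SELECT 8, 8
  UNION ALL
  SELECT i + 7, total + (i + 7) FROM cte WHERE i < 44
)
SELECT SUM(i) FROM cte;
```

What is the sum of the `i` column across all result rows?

Base: i=8, total=8.
Iteration 1: 8 < 44 holds -> i = 8 + 7 = 15, total = 8 + 15 = 23.
Iteration 2: 15 < 44 holds -> i = 15 + 7 = 22, total = 23 + 22 = 45.
Iteration 3: 22 < 44 holds -> i = 22 + 7 = 29, total = 45 + 29 = 74.
Iteration 4: 29 < 44 holds -> i = 29 + 7 = 36, total = 74 + 36 = 110.
Iteration 5: 36 < 44 holds -> i = 36 + 7 = 43, total = 110 + 43 = 153.
Iteration 6: 43 < 44 holds -> i = 43 + 7 = 50, total = 153 + 50 = 203.
Iteration 7: 50 < 44 fails; recursion stops.
SUM(i) = 8 + 15 + 22 + 29 + 36 + 43 + 50 = 203.

203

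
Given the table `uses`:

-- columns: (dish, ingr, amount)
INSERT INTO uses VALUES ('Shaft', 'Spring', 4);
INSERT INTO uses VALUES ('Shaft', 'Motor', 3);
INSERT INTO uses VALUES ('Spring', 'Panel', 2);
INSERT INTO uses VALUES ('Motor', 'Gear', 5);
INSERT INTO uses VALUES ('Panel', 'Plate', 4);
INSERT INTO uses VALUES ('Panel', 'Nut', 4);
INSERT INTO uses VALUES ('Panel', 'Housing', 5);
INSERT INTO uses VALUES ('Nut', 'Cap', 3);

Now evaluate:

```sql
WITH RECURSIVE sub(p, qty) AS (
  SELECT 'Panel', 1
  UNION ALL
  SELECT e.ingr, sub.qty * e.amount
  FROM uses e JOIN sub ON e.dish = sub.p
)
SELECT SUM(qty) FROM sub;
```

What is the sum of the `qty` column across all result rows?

Base: (Panel, qty=1).
Iteration 1: components of {Panel} -> Housing = 1*5 = 5, Nut = 1*4 = 4, Plate = 1*4 = 4.
Iteration 2: components of {Housing,Nut,Plate} -> Cap = 4*3 = 12.
Iteration 3: no further components; recursion stops.
SUM(qty) = 1 + 4 + 4 + 5 + 12 = 26.

26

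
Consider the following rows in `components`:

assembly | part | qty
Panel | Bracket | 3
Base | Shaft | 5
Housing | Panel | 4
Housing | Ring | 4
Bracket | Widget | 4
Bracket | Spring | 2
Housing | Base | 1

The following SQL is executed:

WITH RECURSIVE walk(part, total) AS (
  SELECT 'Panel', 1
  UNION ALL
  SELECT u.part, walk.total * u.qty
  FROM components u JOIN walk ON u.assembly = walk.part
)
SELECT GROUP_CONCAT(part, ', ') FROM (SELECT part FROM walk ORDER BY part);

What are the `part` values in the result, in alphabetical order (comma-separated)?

Base: (Panel, total=1).
Iteration 1: components of {Panel} -> Bracket = 1*3 = 3.
Iteration 2: components of {Bracket} -> Spring = 3*2 = 6, Widget = 3*4 = 12.
Iteration 3: no further components; recursion stops.

Bracket, Panel, Spring, Widget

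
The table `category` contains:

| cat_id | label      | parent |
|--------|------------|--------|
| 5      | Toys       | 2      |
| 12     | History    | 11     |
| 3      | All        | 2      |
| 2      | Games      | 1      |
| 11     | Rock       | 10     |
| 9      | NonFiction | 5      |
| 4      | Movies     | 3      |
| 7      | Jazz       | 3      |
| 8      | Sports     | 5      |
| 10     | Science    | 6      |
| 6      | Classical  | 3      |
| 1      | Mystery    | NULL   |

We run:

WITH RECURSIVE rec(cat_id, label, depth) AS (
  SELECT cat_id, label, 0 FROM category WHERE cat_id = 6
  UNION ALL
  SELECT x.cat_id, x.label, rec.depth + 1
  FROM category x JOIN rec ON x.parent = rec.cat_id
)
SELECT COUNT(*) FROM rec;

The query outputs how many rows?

Base: cat_id=6 (Classical) at depth 0.
Iteration 1: rows with parent in {6} -> Science (id 10, depth 1).
Iteration 2: rows with parent in {10} -> Rock (id 11, depth 2).
Iteration 3: rows with parent in {11} -> History (id 12, depth 3).
Iteration 4: no rows with parent in {12}; recursion stops.
Total rows emitted: 4.

4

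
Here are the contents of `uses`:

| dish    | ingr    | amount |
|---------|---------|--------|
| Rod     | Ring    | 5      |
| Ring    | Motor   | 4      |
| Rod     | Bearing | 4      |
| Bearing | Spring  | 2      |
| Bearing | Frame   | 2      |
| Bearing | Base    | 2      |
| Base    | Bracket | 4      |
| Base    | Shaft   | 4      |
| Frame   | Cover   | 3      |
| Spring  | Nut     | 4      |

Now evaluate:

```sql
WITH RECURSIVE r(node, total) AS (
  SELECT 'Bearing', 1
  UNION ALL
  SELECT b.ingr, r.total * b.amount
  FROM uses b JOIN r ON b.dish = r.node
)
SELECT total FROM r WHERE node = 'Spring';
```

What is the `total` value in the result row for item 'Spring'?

2

Base: (Bearing, total=1).
Iteration 1: components of {Bearing} -> Base = 1*2 = 2, Frame = 1*2 = 2, Spring = 1*2 = 2.
Iteration 2: components of {Base,Frame,Spring} -> Bracket = 2*4 = 8, Cover = 2*3 = 6, Nut = 2*4 = 8, Shaft = 2*4 = 8.
Iteration 3: no further components; recursion stops.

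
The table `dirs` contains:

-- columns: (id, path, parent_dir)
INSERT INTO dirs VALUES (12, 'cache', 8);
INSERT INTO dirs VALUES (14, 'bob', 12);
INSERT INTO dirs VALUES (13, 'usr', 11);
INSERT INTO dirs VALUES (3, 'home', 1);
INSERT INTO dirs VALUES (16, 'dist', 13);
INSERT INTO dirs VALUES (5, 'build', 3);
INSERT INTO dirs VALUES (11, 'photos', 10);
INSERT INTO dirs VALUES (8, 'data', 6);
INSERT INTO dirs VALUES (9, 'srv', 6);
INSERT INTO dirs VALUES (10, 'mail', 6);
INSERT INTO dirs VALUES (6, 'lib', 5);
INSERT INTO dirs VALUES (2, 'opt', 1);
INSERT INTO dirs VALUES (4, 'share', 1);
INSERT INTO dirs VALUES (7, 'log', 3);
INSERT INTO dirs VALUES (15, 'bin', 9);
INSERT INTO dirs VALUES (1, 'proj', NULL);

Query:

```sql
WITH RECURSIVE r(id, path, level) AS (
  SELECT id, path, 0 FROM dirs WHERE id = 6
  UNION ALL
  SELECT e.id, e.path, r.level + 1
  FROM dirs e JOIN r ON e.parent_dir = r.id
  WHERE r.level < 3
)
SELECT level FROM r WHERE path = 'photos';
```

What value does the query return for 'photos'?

Base: id=6 (lib) at level 0.
Iteration 1: rows with parent_dir in {6} -> data (id 8, level 1), srv (id 9, level 1), mail (id 10, level 1).
Iteration 2: rows with parent_dir in {8,9,10} -> photos (id 11, level 2), cache (id 12, level 2), bin (id 15, level 2).
Iteration 3: rows with parent_dir in {11,12,15} -> usr (id 13, level 3), bob (id 14, level 3).
Iteration 4: level < 3 fails for all current rows; recursion stops.

2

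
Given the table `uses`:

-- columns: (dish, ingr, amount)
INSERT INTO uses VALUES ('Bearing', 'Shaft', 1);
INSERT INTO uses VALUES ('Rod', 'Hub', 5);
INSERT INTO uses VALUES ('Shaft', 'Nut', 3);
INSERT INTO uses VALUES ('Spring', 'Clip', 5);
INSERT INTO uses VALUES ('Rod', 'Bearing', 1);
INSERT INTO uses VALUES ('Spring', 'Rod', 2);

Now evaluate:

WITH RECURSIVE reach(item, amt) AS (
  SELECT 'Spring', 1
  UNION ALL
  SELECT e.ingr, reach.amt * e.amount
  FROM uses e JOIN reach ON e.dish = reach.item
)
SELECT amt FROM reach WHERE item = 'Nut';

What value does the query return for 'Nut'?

Base: (Spring, amt=1).
Iteration 1: components of {Spring} -> Clip = 1*5 = 5, Rod = 1*2 = 2.
Iteration 2: components of {Clip,Rod} -> Bearing = 2*1 = 2, Hub = 2*5 = 10.
Iteration 3: components of {Bearing,Hub} -> Shaft = 2*1 = 2.
Iteration 4: components of {Shaft} -> Nut = 2*3 = 6.
Iteration 5: no further components; recursion stops.

6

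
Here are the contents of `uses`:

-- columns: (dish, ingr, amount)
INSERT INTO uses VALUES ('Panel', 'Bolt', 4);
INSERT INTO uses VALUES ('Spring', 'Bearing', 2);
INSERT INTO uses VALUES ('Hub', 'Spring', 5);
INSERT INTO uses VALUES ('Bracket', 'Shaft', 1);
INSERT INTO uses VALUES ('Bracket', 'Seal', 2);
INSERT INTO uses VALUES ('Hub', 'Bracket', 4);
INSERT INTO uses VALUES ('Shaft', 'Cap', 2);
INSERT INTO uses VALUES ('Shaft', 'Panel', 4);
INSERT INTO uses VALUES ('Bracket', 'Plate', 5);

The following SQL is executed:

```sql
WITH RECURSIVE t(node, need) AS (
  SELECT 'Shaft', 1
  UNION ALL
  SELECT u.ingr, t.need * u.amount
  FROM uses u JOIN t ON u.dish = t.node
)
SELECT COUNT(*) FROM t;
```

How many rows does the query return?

4

Base: (Shaft, need=1).
Iteration 1: components of {Shaft} -> Cap = 1*2 = 2, Panel = 1*4 = 4.
Iteration 2: components of {Cap,Panel} -> Bolt = 4*4 = 16.
Iteration 3: no further components; recursion stops.
Total rows emitted: 4.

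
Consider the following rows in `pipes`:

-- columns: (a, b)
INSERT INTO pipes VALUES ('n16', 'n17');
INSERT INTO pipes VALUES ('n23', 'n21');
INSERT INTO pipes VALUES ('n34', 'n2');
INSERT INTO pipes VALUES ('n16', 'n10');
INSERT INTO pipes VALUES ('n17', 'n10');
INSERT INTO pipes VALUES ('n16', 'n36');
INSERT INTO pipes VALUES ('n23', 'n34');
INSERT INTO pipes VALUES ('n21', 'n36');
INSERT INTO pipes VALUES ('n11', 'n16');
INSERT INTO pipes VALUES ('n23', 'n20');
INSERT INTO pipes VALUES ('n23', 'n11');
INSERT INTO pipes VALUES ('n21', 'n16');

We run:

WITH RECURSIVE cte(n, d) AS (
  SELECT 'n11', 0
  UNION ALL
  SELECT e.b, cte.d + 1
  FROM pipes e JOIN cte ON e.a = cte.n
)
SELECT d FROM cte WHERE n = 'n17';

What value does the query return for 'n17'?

Base: (n11, d=0).
Iteration 1: edges from {n11} -> (n16, d=1).
Iteration 2: edges from {n16} -> (n10, d=2), (n17, d=2), (n36, d=2).
Iteration 3: edges from {n10,n17,n36} -> (n10, d=3).
Iteration 4: no outgoing edges from {n10}; recursion stops.

2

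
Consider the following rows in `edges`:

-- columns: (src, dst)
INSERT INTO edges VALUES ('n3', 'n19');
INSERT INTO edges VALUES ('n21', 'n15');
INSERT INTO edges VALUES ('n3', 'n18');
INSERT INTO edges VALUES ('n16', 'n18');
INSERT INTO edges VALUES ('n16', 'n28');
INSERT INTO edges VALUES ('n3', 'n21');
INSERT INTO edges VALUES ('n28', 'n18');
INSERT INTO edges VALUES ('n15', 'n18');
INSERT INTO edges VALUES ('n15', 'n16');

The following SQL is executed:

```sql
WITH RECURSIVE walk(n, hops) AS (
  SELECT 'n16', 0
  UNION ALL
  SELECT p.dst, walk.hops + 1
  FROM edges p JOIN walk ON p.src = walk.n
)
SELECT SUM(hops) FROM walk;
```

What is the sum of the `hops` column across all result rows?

Base: (n16, hops=0).
Iteration 1: edges from {n16} -> (n18, hops=1), (n28, hops=1).
Iteration 2: edges from {n18,n28} -> (n18, hops=2).
Iteration 3: no outgoing edges from {n18}; recursion stops.
SUM(hops) = 0 + 1 + 1 + 2 = 4.

4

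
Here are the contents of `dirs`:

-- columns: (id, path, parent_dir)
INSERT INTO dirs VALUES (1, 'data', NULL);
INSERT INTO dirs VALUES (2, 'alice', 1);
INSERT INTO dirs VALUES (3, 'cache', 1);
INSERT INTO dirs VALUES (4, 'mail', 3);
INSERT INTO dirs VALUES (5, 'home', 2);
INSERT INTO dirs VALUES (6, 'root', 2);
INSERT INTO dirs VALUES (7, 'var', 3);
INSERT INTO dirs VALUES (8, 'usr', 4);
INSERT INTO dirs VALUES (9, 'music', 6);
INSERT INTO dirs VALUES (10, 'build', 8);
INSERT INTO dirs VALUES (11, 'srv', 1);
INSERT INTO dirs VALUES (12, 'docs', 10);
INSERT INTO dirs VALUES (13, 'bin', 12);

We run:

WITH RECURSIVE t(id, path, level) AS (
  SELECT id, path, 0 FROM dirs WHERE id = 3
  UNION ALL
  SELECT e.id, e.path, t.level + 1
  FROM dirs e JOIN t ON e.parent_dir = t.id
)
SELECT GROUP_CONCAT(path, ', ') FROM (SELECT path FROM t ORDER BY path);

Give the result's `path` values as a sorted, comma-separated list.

Base: id=3 (cache) at level 0.
Iteration 1: rows with parent_dir in {3} -> mail (id 4, level 1), var (id 7, level 1).
Iteration 2: rows with parent_dir in {4,7} -> usr (id 8, level 2).
Iteration 3: rows with parent_dir in {8} -> build (id 10, level 3).
Iteration 4: rows with parent_dir in {10} -> docs (id 12, level 4).
Iteration 5: rows with parent_dir in {12} -> bin (id 13, level 5).
Iteration 6: no rows with parent_dir in {13}; recursion stops.

bin, build, cache, docs, mail, usr, var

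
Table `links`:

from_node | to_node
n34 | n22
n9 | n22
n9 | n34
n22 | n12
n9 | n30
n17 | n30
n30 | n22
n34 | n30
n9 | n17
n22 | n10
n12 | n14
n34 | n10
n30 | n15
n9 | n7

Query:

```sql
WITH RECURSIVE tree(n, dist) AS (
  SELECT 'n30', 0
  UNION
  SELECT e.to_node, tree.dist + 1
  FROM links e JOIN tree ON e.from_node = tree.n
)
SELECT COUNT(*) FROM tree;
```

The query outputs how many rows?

6

Base: (n30, dist=0).
Iteration 1: edges from {n30} -> (n15, dist=1), (n22, dist=1).
Iteration 2: edges from {n15,n22} -> (n10, dist=2), (n12, dist=2).
Iteration 3: edges from {n10,n12} -> (n14, dist=3).
Iteration 4: no outgoing edges from {n14}; recursion stops.
Total rows emitted: 6.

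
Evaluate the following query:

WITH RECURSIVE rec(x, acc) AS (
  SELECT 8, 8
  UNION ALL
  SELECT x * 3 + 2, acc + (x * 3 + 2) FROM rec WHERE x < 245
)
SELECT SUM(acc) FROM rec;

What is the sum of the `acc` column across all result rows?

Base: x=8, acc=8.
Iteration 1: 8 < 245 holds -> x = 8 * 3 + 2 = 26, acc = 8 + 26 = 34.
Iteration 2: 26 < 245 holds -> x = 26 * 3 + 2 = 80, acc = 34 + 80 = 114.
Iteration 3: 80 < 245 holds -> x = 80 * 3 + 2 = 242, acc = 114 + 242 = 356.
Iteration 4: 242 < 245 holds -> x = 242 * 3 + 2 = 728, acc = 356 + 728 = 1084.
Iteration 5: 728 < 245 fails; recursion stops.
SUM(acc) = 8 + 34 + 114 + 356 + 1084 = 1596.

1596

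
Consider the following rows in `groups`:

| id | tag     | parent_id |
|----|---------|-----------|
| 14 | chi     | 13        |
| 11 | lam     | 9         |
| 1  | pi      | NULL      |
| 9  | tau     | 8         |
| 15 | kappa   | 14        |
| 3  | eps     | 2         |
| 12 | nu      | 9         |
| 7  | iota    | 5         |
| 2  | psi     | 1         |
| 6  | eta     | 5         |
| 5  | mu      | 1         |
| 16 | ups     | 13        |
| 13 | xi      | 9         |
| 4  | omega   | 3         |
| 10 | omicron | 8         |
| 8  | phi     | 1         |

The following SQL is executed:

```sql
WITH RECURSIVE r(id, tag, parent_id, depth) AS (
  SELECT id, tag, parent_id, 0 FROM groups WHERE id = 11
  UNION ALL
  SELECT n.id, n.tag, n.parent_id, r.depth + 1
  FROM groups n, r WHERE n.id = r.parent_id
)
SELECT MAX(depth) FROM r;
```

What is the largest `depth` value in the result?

Base: id=11 (lam), parent_id=9, depth 0.
Iteration 1: join on id=9 -> tau (id 9, parent_id=8, depth 1).
Iteration 2: join on id=8 -> phi (id 8, parent_id=1, depth 2).
Iteration 3: join on id=1 -> pi (id 1, parent_id=NULL, depth 3).
Iteration 4: parent_id is NULL; no match; recursion stops.
depth values: 0, 1, 2, 3; the maximum is 3.

3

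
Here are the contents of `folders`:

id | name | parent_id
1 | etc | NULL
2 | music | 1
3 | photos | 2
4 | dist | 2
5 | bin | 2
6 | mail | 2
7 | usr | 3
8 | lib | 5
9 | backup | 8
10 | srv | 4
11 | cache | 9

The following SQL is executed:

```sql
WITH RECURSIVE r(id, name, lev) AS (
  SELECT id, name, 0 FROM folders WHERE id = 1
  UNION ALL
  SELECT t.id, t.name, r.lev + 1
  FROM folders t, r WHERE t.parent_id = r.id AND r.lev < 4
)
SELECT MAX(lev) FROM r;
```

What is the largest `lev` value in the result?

4

Base: id=1 (etc) at lev 0.
Iteration 1: rows with parent_id in {1} -> music (id 2, lev 1).
Iteration 2: rows with parent_id in {2} -> photos (id 3, lev 2), dist (id 4, lev 2), bin (id 5, lev 2), mail (id 6, lev 2).
Iteration 3: rows with parent_id in {3,4,5,6} -> usr (id 7, lev 3), lib (id 8, lev 3), srv (id 10, lev 3).
Iteration 4: rows with parent_id in {7,8,10} -> backup (id 9, lev 4).
Iteration 5: lev < 4 fails for all current rows; recursion stops.
lev values: 0, 1, 2, 2, 2, 2, 3, 3, 3, 4; the maximum is 4.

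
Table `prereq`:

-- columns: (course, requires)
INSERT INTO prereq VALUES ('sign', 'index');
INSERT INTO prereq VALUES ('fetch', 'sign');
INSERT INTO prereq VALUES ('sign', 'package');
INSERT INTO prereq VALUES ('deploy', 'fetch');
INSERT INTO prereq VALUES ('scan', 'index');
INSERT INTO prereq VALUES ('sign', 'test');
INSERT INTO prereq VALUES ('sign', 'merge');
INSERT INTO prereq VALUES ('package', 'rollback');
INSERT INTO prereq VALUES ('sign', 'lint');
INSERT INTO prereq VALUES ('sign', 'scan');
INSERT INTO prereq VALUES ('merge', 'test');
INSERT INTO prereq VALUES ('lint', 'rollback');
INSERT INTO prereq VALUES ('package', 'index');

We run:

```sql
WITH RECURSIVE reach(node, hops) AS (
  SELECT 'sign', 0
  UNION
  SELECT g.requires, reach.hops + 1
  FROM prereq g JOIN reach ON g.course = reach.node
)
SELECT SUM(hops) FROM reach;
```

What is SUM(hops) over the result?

Base: (sign, hops=0).
Iteration 1: edges from {sign} -> (index, hops=1), (lint, hops=1), (merge, hops=1), (package, hops=1), (scan, hops=1), (test, hops=1).
Iteration 2: edges from {index,lint,merge,package,scan,test} -> (index, hops=2), (rollback, hops=2), (test, hops=2). [UNION drops 2 duplicate row(s)]
Iteration 3: no outgoing edges from {index,rollback,test}; recursion stops.
SUM(hops) = 0 + 1 + 1 + 1 + 1 + 1 + 1 + 2 + 2 + 2 = 12.

12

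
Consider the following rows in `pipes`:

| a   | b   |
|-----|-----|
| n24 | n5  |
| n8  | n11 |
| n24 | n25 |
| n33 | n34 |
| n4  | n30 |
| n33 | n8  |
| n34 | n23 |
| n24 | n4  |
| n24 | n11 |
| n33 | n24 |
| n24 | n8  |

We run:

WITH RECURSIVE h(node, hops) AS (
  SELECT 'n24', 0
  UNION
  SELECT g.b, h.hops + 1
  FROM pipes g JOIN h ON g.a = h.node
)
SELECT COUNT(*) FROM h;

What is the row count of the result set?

Base: (n24, hops=0).
Iteration 1: edges from {n24} -> (n11, hops=1), (n25, hops=1), (n4, hops=1), (n5, hops=1), (n8, hops=1).
Iteration 2: edges from {n11,n25,n4,n5,n8} -> (n11, hops=2), (n30, hops=2).
Iteration 3: no outgoing edges from {n11,n30}; recursion stops.
Total rows emitted: 8.

8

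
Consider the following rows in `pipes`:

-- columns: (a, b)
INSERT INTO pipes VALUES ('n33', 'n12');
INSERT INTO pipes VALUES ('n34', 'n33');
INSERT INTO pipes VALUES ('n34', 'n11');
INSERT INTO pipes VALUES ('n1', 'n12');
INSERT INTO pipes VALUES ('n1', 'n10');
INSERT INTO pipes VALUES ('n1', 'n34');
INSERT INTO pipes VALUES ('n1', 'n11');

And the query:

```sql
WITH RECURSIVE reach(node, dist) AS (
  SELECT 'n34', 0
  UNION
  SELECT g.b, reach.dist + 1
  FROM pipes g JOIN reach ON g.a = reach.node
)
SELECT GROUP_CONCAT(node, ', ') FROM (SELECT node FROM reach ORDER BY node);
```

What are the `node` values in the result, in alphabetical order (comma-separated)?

n11, n12, n33, n34

Base: (n34, dist=0).
Iteration 1: edges from {n34} -> (n11, dist=1), (n33, dist=1).
Iteration 2: edges from {n11,n33} -> (n12, dist=2).
Iteration 3: no outgoing edges from {n12}; recursion stops.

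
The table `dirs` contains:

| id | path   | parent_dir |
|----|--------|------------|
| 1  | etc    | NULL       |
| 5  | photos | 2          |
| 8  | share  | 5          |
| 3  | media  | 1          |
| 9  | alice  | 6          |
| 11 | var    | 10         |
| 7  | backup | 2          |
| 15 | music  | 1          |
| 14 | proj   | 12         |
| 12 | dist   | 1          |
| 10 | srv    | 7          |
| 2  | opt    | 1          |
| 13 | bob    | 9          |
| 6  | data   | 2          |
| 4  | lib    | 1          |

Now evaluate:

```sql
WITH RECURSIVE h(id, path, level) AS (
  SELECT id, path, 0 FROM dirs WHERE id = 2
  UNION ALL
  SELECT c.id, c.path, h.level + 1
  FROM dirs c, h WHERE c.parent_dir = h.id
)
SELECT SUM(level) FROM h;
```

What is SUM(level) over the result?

Base: id=2 (opt) at level 0.
Iteration 1: rows with parent_dir in {2} -> photos (id 5, level 1), data (id 6, level 1), backup (id 7, level 1).
Iteration 2: rows with parent_dir in {5,6,7} -> share (id 8, level 2), alice (id 9, level 2), srv (id 10, level 2).
Iteration 3: rows with parent_dir in {8,9,10} -> var (id 11, level 3), bob (id 13, level 3).
Iteration 4: no rows with parent_dir in {11,13}; recursion stops.
SUM(level) = 0 + 1 + 1 + 1 + 2 + 2 + 2 + 3 + 3 = 15.

15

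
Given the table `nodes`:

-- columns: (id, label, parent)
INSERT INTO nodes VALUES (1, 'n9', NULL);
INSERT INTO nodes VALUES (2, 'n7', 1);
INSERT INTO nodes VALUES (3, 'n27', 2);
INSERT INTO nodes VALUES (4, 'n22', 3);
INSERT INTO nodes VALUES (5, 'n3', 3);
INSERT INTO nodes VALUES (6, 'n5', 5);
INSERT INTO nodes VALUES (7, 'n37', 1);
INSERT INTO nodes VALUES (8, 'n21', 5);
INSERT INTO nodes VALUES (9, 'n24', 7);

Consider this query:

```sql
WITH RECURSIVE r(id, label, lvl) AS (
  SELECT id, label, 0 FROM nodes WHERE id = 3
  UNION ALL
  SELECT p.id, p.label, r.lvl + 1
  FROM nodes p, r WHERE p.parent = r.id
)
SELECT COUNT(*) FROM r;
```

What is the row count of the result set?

5

Base: id=3 (n27) at lvl 0.
Iteration 1: rows with parent in {3} -> n22 (id 4, lvl 1), n3 (id 5, lvl 1).
Iteration 2: rows with parent in {4,5} -> n5 (id 6, lvl 2), n21 (id 8, lvl 2).
Iteration 3: no rows with parent in {6,8}; recursion stops.
Total rows emitted: 5.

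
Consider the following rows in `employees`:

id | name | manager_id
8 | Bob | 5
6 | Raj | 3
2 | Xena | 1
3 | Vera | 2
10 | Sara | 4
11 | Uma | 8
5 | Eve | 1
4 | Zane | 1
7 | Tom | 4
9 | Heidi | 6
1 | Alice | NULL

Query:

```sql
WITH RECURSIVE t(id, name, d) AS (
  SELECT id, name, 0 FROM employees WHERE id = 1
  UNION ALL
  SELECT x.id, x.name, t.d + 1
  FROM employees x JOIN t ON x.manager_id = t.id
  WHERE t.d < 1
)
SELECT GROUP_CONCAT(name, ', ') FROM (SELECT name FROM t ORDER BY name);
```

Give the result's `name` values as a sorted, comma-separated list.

Alice, Eve, Xena, Zane

Base: id=1 (Alice) at d 0.
Iteration 1: rows with manager_id in {1} -> Xena (id 2, d 1), Zane (id 4, d 1), Eve (id 5, d 1).
Iteration 2: d < 1 fails for all current rows; recursion stops.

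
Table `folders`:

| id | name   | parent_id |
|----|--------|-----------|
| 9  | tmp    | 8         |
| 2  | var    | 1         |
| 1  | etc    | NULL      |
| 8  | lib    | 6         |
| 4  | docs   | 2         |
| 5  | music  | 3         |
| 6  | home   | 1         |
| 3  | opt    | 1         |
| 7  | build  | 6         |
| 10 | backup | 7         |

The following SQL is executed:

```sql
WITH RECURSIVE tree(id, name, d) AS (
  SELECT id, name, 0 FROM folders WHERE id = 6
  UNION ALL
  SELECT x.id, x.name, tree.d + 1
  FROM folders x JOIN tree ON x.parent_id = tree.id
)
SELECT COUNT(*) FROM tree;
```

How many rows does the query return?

Base: id=6 (home) at d 0.
Iteration 1: rows with parent_id in {6} -> build (id 7, d 1), lib (id 8, d 1).
Iteration 2: rows with parent_id in {7,8} -> tmp (id 9, d 2), backup (id 10, d 2).
Iteration 3: no rows with parent_id in {9,10}; recursion stops.
Total rows emitted: 5.

5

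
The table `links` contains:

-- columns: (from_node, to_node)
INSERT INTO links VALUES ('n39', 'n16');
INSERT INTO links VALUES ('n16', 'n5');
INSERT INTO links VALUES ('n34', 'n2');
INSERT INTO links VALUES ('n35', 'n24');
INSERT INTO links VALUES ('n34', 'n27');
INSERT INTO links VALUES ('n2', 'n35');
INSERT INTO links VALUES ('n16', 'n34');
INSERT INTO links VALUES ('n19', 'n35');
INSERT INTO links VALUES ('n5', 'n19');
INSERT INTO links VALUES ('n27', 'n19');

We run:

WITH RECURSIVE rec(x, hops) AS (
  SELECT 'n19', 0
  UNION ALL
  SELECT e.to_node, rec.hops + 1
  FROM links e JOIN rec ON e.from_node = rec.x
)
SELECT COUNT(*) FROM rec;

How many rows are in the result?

Base: (n19, hops=0).
Iteration 1: edges from {n19} -> (n35, hops=1).
Iteration 2: edges from {n35} -> (n24, hops=2).
Iteration 3: no outgoing edges from {n24}; recursion stops.
Total rows emitted: 3.

3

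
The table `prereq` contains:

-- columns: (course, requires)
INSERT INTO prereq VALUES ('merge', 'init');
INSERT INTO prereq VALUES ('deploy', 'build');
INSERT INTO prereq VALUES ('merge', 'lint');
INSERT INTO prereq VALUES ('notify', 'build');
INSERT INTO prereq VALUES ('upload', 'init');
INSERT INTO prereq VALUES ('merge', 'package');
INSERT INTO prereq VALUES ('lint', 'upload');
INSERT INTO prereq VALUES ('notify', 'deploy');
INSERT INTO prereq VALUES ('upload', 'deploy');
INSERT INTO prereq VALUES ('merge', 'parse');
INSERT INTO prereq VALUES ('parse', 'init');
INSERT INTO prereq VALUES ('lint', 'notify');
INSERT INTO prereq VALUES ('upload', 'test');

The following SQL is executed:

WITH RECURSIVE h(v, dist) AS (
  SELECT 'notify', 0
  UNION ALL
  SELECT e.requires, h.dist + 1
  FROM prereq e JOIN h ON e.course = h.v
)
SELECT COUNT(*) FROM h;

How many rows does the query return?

Base: (notify, dist=0).
Iteration 1: edges from {notify} -> (build, dist=1), (deploy, dist=1).
Iteration 2: edges from {build,deploy} -> (build, dist=2).
Iteration 3: no outgoing edges from {build}; recursion stops.
Total rows emitted: 4.

4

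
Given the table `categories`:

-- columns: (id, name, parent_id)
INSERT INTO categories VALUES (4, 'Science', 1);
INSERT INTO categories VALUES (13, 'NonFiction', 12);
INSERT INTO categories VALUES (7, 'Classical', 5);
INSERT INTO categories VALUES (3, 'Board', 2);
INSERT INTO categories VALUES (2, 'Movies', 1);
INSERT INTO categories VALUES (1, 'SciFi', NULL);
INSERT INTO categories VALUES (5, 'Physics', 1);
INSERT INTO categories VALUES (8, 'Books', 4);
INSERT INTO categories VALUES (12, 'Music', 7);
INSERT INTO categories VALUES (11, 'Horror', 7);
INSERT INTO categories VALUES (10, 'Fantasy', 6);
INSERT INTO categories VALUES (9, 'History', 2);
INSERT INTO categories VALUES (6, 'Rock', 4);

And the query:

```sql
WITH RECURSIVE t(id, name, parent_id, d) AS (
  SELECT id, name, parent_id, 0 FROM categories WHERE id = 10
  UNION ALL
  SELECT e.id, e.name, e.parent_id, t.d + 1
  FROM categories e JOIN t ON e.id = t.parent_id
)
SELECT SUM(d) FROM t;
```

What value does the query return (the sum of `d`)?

Base: id=10 (Fantasy), parent_id=6, d 0.
Iteration 1: join on id=6 -> Rock (id 6, parent_id=4, d 1).
Iteration 2: join on id=4 -> Science (id 4, parent_id=1, d 2).
Iteration 3: join on id=1 -> SciFi (id 1, parent_id=NULL, d 3).
Iteration 4: parent_id is NULL; no match; recursion stops.
SUM(d) = 0 + 1 + 2 + 3 = 6.

6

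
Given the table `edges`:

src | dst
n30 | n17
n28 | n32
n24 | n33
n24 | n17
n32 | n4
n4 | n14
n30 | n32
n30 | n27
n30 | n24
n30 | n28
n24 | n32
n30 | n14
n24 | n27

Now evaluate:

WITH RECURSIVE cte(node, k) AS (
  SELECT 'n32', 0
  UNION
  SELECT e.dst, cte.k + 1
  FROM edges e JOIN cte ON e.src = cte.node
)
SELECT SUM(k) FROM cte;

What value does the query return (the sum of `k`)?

3

Base: (n32, k=0).
Iteration 1: edges from {n32} -> (n4, k=1).
Iteration 2: edges from {n4} -> (n14, k=2).
Iteration 3: no outgoing edges from {n14}; recursion stops.
SUM(k) = 0 + 1 + 2 = 3.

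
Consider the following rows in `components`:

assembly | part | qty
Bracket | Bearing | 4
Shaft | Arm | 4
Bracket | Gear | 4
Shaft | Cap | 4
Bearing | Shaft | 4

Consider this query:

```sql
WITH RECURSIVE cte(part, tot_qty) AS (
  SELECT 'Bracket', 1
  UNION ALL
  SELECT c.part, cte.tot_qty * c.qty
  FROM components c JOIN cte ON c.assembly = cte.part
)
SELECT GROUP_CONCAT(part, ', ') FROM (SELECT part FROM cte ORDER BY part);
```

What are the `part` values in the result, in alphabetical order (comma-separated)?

Arm, Bearing, Bracket, Cap, Gear, Shaft

Base: (Bracket, tot_qty=1).
Iteration 1: components of {Bracket} -> Bearing = 1*4 = 4, Gear = 1*4 = 4.
Iteration 2: components of {Bearing,Gear} -> Shaft = 4*4 = 16.
Iteration 3: components of {Shaft} -> Arm = 16*4 = 64, Cap = 16*4 = 64.
Iteration 4: no further components; recursion stops.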